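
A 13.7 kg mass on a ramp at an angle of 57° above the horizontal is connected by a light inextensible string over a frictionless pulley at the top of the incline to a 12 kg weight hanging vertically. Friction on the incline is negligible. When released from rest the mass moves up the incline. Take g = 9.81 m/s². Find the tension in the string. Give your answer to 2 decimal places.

For the mass on the incline: the weight component along the slope is m₁g sin 57° = 13.7 × 9.81 × 0.8387 = 112.719 N and the normal force is N = m₁g cos 57° = 73.198 N.
Newton's second law for the mass (up-slope positive): T − 112.719 = 13.7 a. For the hanging weight (downward positive): 12 × 9.81 − T = 12 a.
Adding the two equations eliminates T: 5.001 = 25.7 a, so a = 0.1946 m/s².
Then from the hanging weight's equation, T = 12 × (9.81 − 0.1946) = 115.385 N.

115.38 N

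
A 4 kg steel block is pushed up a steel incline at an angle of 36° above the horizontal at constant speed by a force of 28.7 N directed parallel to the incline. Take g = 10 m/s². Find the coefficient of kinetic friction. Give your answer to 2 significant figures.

At constant speed ΣF = 0 along the incline. The applied 28.7 N acts up the slope; the weight component mg sin 36° = 23.511 N and kinetic friction μN both act down the slope.
So 28.7 = 23.511 + μ × 32.361, giving μ = (28.7 − 23.511) / 32.361 = 0.1603.

0.16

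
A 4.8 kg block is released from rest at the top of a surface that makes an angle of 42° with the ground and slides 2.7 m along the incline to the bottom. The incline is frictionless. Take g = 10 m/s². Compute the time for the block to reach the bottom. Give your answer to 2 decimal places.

0.90 s

The weight component along the incline is mg sin 42° = 32.118 N and the normal force is N = mg cos 42° = 35.671 N.
With no friction, a = g sin 42° = 6.6913 m/s².
Starting from rest, L = ½at², so t = √(2L/a) = √(2 × 2.7 / 6.6913) = 0.8983 s.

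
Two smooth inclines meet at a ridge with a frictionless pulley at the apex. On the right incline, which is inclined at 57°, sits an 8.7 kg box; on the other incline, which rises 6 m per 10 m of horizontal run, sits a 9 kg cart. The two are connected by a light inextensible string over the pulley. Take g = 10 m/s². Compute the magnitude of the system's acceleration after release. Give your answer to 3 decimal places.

Resolve each weight along its own incline: the 8.7 kg mass has component 8.7 × 10 × sin 57° = 72.964 N down its slope, and the 9 kg mass has 9 × 10 × sin 30.96° = 46.305 N down its slope.
The 8.7 kg side's 72.964 N exceeds the other side's 46.305 N, so that mass slides down and the 9 kg mass slides up. Taking that direction as positive, Newton's second law for the whole system gives 72.964 − 46.305 = (8.7 + 9) a, so a = 26.659 / 17.7 = 1.5062 m/s².

1.506 m/s²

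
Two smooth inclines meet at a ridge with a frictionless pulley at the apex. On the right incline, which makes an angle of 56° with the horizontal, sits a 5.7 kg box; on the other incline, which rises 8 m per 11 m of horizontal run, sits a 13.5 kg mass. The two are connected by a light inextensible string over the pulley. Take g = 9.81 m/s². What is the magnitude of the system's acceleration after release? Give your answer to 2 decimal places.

Resolve each weight along its own incline: the 5.7 kg mass has component 5.7 × 9.81 × sin 56° = 46.357 N down its slope, and the 13.5 kg mass has 13.5 × 9.81 × sin 36.03° = 77.895 N down its slope.
The 13.5 kg side's 77.895 N exceeds the other side's 46.357 N, so that mass slides down and the 5.7 kg mass slides up. Taking that direction as positive, Newton's second law for the whole system gives 77.895 − 46.357 = (5.7 + 13.5) a, so a = 31.538 / 19.2 = 1.6426 m/s².

1.64 m/s²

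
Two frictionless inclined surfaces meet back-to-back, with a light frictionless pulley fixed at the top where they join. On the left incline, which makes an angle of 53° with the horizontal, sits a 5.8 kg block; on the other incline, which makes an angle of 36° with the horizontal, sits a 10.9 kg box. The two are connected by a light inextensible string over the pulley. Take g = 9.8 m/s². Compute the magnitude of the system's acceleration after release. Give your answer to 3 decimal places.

Resolve each weight along its own incline: the 5.8 kg mass has component 5.8 × 9.8 × sin 53° = 45.394 N down its slope, and the 10.9 kg mass has 10.9 × 9.8 × sin 36° = 62.787 N down its slope.
The 10.9 kg side's 62.787 N exceeds the other side's 45.394 N, so that mass slides down and the 5.8 kg mass slides up. Taking that direction as positive, Newton's second law for the whole system gives 62.787 − 45.394 = (5.8 + 10.9) a, so a = 17.393 / 16.7 = 1.0415 m/s².

1.041 m/s²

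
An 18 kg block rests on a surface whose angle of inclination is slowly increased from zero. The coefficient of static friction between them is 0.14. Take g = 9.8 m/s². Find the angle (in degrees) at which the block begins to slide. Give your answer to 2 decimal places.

7.97°

At the threshold of sliding, static friction is at its maximum μ_s N and exactly balances the weight component along the incline: mg sin θ = μ_s mg cos θ.
Hence tan θ = μ_s = 0.14, so θ = arctan(0.14) = 7.9696°.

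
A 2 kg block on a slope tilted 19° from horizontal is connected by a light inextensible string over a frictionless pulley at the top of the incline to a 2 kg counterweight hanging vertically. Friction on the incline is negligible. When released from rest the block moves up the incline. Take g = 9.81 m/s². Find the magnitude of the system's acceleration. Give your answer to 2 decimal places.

For the block on the incline: the weight component along the slope is m₁g sin 19° = 2 × 9.81 × 0.3256 = 6.388 N and the normal force is N = m₁g cos 19° = 18.551 N.
Newton's second law for the block (up-slope positive): T − 6.388 = 2 a. For the hanging counterweight (downward positive): 2 × 9.81 − T = 2 a.
Adding the two equations eliminates T: 13.232 = 4 a, so a = 3.3080 m/s².

3.31 m/s²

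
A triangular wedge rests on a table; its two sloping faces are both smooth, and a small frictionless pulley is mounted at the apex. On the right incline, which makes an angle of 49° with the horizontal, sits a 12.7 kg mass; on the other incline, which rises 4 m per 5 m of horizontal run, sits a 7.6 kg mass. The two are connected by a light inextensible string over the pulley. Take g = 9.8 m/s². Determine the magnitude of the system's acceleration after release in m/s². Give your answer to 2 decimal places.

2.34 m/s²

Resolve each weight along its own incline: the 12.7 kg mass has component 12.7 × 9.8 × sin 49° = 93.931 N down its slope, and the 7.6 kg mass has 7.6 × 9.8 × sin 38.66° = 46.527 N down its slope.
The 12.7 kg side's 93.931 N exceeds the other side's 46.527 N, so that mass slides down and the 7.6 kg mass slides up. Taking that direction as positive, Newton's second law for the whole system gives 93.931 − 46.527 = (12.7 + 7.6) a, so a = 47.404 / 20.3 = 2.3352 m/s².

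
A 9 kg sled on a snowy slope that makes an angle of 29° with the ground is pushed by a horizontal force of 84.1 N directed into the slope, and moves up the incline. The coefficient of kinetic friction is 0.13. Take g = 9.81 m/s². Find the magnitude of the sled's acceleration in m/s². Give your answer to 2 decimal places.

The horizontal push has components F cos 29° = 84.1 × 0.8746 = 73.554 N up the incline and F sin 29° = 84.1 × 0.4848 = 40.772 N pressing into the surface.
The normal force is therefore N = mg cos 29° + F sin 29° = 77.218 + 40.772 = 117.990 N, and kinetic friction down the slope is μN = 0.13 × 117.990 = 15.339 N.
Along the incline: F cos 29° − mg sin 29° − μN = ma, so 73.554 − 42.803 − 15.339 = 9 a, giving a = 1.7124 m/s².

1.71 m/s²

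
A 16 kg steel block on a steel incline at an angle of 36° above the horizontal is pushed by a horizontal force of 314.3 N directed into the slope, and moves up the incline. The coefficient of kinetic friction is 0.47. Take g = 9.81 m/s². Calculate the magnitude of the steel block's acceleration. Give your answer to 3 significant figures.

The horizontal push has components F cos 36° = 314.3 × 0.8090 = 254.269 N up the incline and F sin 36° = 314.3 × 0.5878 = 184.746 N pressing into the surface.
The normal force is therefore N = mg cos 36° + F sin 36° = 126.981 + 184.746 = 311.727 N, and kinetic friction down the slope is μN = 0.47 × 311.727 = 146.512 N.
Along the incline: F cos 36° − mg sin 36° − μN = ma, so 254.269 − 92.261 − 146.512 = 16 a, giving a = 0.9685 m/s².

0.969 m/s²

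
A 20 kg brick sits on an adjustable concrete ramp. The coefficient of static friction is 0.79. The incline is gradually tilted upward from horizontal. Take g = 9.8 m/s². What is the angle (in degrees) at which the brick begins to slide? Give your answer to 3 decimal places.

38.309°

At the threshold of sliding, static friction is at its maximum μ_s N and exactly balances the weight component along the incline: mg sin θ = μ_s mg cos θ.
Hence tan θ = μ_s = 0.79, so θ = arctan(0.79) = 38.3087°.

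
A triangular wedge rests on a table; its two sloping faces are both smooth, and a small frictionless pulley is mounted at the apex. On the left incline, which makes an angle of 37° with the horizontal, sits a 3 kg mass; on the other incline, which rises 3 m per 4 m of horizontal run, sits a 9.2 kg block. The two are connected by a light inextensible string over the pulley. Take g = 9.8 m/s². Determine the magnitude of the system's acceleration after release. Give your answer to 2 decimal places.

Resolve each weight along its own incline: the 3 kg mass has component 3 × 9.8 × sin 37° = 17.693 N down its slope, and the 9.2 kg mass has 9.2 × 9.8 × sin 36.87° = 54.096 N down its slope.
The 9.2 kg side's 54.096 N exceeds the other side's 17.693 N, so that mass slides down and the 3 kg mass slides up. Taking that direction as positive, Newton's second law for the whole system gives 54.096 − 17.693 = (3 + 9.2) a, so a = 36.403 / 12.2 = 2.9839 m/s².

2.98 m/s²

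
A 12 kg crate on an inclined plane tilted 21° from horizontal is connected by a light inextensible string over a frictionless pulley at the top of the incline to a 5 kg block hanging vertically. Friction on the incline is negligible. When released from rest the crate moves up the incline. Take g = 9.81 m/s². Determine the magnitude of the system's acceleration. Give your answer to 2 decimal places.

For the crate on the incline: the weight component along the slope is m₁g sin 21° = 12 × 9.81 × 0.3584 = 42.191 N and the normal force is N = m₁g cos 21° = 109.901 N.
Newton's second law for the crate (up-slope positive): T − 42.191 = 12 a. For the hanging block (downward positive): 5 × 9.81 − T = 5 a.
Adding the two equations eliminates T: 6.859 = 17 a, so a = 0.4035 m/s².

0.40 m/s²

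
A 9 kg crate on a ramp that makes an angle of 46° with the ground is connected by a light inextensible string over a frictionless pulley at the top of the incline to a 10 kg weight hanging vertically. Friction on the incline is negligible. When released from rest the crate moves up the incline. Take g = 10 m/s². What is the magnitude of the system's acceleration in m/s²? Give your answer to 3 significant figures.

1.86 m/s²

For the crate on the incline: the weight component along the slope is m₁g sin 46° = 9 × 10 × 0.7193 = 64.737 N and the normal force is N = m₁g cos 46° = 62.519 N.
Newton's second law for the crate (up-slope positive): T − 64.737 = 9 a. For the hanging weight (downward positive): 10 × 10 − T = 10 a.
Adding the two equations eliminates T: 35.263 = 19 a, so a = 1.8559 m/s².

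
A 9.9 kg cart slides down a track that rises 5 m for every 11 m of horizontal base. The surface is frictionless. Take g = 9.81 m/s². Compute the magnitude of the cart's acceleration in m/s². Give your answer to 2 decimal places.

Resolving the weight along the incline: the component pulling the cart down the slope is mg sin 24.44° = 9.9 × 9.81 × 0.4138 = 40.188 N, and the normal force is N = mg cos 24.44° = 9.9 × 9.81 × 0.9104 = 88.417 N.
With no friction the net force along the incline is 40.188 N, so a = g sin 24.44° = 40.188 / 9.9 = 4.0594 m/s².

4.06 m/s²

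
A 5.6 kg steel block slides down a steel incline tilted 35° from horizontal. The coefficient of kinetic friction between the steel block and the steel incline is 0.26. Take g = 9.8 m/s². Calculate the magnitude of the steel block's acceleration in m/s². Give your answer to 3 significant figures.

Resolving the weight along the incline: the component pulling the steel block down the slope is mg sin 35° = 5.6 × 9.8 × 0.5736 = 31.479 N, and the normal force is N = mg cos 35° = 5.6 × 9.8 × 0.8192 = 44.958 N.
Kinetic friction acts up the slope with magnitude f = μN = 0.26 × 44.958 = 11.689 N.
Net force along the incline is 31.479 − 11.689 = 19.790 N, so a = 19.790 / 5.6 = 3.5339 m/s².

3.53 m/s²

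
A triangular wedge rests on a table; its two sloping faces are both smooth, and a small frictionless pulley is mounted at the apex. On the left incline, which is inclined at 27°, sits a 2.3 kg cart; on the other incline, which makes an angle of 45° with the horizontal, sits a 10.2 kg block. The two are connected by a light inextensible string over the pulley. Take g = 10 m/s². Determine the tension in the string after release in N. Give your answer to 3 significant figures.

21.8 N

Resolve each weight along its own incline: the 2.3 kg mass has component 2.3 × 10 × sin 27° = 10.442 N down its slope, and the 10.2 kg mass has 10.2 × 10 × sin 45° = 72.125 N down its slope.
The 10.2 kg side's 72.125 N exceeds the other side's 10.442 N, so that mass slides down and the 2.3 kg mass slides up. Taking that direction as positive, Newton's second law for the whole system gives 72.125 − 10.442 = (2.3 + 10.2) a, so a = 61.683 / 12.5 = 4.9346 m/s².
For the 2.3 kg mass (up-slope positive): T − 10.442 = 2.3 × 4.9346, so T = 21.792 N.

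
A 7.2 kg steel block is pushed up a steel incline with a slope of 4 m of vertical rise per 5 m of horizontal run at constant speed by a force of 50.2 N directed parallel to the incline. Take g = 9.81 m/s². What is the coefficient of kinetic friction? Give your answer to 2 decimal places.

At constant speed ΣF = 0 along the incline. The applied 50.2 N acts up the slope; the weight component mg sin 38.66° = 44.123 N and kinetic friction μN both act down the slope.
So 50.2 = 44.123 + μ × 55.154, giving μ = (50.2 − 44.123) / 55.154 = 0.1102.

0.11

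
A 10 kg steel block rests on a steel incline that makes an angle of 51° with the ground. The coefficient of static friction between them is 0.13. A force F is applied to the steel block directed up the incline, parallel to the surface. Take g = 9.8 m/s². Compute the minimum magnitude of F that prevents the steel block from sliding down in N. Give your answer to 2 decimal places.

68.14 N

The normal force is N = mg cos 51° = 61.673 N. With F at its minimum the steel block is on the verge of sliding down, so static friction is at its maximum μ_s N = 0.13 × 61.673 = 8.017 N and acts up the slope.
Equilibrium along the incline: F + μ_s N = mg sin 51°, so F = 76.160 − 8.017 = 68.143 N.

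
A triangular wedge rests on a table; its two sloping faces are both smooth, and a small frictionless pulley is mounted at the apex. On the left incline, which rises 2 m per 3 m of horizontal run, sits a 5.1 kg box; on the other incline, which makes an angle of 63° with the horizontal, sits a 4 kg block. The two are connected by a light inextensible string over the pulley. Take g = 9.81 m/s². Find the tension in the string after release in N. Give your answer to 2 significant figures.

32 N

Resolve each weight along its own incline: the 5.1 kg mass has component 5.1 × 9.81 × sin 33.69° = 27.752 N down its slope, and the 4 kg mass has 4 × 9.81 × sin 63° = 34.963 N down its slope.
The 4 kg side's 34.963 N exceeds the other side's 27.752 N, so that mass slides down and the 5.1 kg mass slides up. Taking that direction as positive, Newton's second law for the whole system gives 34.963 − 27.752 = (5.1 + 4) a, so a = 7.211 / 9.1 = 0.7924 m/s².
For the 5.1 kg mass (up-slope positive): T − 27.752 = 5.1 × 0.7924, so T = 31.793 N.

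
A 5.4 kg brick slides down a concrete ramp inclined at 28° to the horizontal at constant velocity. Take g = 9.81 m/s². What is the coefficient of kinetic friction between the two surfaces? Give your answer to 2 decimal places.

0.53

At constant velocity the net force along the incline is zero: mg sin 28° = μ mg cos 28°.
So μ = tan 28° = 0.4695 / 0.8829 = 0.5318.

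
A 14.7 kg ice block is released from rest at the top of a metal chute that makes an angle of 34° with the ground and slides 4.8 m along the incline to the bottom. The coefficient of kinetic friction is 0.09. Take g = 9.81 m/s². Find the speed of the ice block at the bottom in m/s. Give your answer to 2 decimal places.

The weight component along the incline is mg sin 34° = 80.640 N and the normal force is N = mg cos 34° = 119.553 N.
Friction up the slope is f = μN = 0.09 × 119.553 = 10.760 N, so the net downslope force is 80.640 − 10.760 = 69.880 N and a = 69.880 / 14.7 = 4.7537 m/s².
Starting from rest over a distance of 4.8 m, v² = 2aL = 2 × 4.7537 × 4.8 = 45.6355, so v = 6.7554 m/s.

6.76 m/s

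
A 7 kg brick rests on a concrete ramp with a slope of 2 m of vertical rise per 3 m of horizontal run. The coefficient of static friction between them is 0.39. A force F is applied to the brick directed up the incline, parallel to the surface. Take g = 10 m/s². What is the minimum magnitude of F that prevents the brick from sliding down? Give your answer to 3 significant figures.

16.1 N

The normal force is N = mg cos 33.69° = 58.244 N. With F at its minimum the brick is on the verge of sliding down, so static friction is at its maximum μ_s N = 0.39 × 58.244 = 22.715 N and acts up the slope.
Equilibrium along the incline: F + μ_s N = mg sin 33.69°, so F = 38.829 − 22.715 = 16.114 N.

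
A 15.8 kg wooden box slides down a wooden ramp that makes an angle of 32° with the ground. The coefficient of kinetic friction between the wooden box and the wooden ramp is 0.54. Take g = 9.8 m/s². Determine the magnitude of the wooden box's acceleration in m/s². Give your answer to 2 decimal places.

Resolving the weight along the incline: the component pulling the wooden box down the slope is mg sin 32° = 15.8 × 9.8 × 0.5299 = 82.050 N, and the normal force is N = mg cos 32° = 15.8 × 9.8 × 0.8480 = 131.304 N.
Kinetic friction acts up the slope with magnitude f = μN = 0.54 × 131.304 = 70.904 N.
Net force along the incline is 82.050 − 70.904 = 11.146 N, so a = 11.146 / 15.8 = 0.7054 m/s².

0.71 m/s²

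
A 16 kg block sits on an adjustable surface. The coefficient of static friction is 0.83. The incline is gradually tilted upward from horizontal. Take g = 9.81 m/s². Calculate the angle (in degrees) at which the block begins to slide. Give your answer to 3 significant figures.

At the threshold of sliding, static friction is at its maximum μ_s N and exactly balances the weight component along the incline: mg sin θ = μ_s mg cos θ.
Hence tan θ = μ_s = 0.83, so θ = arctan(0.83) = 39.6927°.

39.7°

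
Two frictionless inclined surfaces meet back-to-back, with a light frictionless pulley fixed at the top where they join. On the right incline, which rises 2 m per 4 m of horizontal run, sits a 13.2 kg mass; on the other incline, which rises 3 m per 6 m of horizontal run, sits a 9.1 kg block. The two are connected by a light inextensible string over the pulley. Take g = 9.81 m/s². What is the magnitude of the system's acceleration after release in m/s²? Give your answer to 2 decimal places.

Resolve each weight along its own incline: the 13.2 kg mass has component 13.2 × 9.81 × sin 26.57° = 57.911 N down its slope, and the 9.1 kg mass has 9.1 × 9.81 × sin 26.57° = 39.923 N down its slope.
The 13.2 kg side's 57.911 N exceeds the other side's 39.923 N, so that mass slides down and the 9.1 kg mass slides up. Taking that direction as positive, Newton's second law for the whole system gives 57.911 − 39.923 = (13.2 + 9.1) a, so a = 17.988 / 22.3 = 0.8066 m/s².

0.81 m/s²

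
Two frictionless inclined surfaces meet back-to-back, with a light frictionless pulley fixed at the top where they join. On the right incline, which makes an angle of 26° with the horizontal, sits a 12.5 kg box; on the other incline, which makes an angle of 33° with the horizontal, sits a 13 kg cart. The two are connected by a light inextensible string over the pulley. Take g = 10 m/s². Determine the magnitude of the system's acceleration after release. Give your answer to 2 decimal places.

Resolve each weight along its own incline: the 12.5 kg mass has component 12.5 × 10 × sin 26° = 54.796 N down its slope, and the 13 kg mass has 13 × 10 × sin 33° = 70.803 N down its slope.
The 13 kg side's 70.803 N exceeds the other side's 54.796 N, so that mass slides down and the 12.5 kg mass slides up. Taking that direction as positive, Newton's second law for the whole system gives 70.803 − 54.796 = (12.5 + 13) a, so a = 16.007 / 25.5 = 0.6277 m/s².

0.63 m/s²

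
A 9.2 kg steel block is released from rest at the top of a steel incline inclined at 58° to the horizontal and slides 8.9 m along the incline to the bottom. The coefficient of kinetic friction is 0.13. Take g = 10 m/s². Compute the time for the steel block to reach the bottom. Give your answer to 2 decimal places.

The weight component along the incline is mg sin 58° = 78.020 N and the normal force is N = mg cos 58° = 48.753 N.
Friction up the slope is f = μN = 0.13 × 48.753 = 6.338 N, so the net downslope force is 78.020 − 6.338 = 71.682 N and a = 71.682 / 9.2 = 7.7915 m/s².
Starting from rest, L = ½at², so t = √(2L/a) = √(2 × 8.9 / 7.7915) = 1.5115 s.

1.51 s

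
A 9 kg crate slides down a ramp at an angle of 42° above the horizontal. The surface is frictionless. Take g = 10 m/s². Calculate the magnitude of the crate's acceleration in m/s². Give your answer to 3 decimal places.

Resolving the weight along the incline: the component pulling the crate down the slope is mg sin 42° = 9 × 10 × 0.6691 = 60.219 N, and the normal force is N = mg cos 42° = 9 × 10 × 0.7431 = 66.879 N.
With no friction the net force along the incline is 60.219 N, so a = g sin 42° = 60.219 / 9 = 6.6910 m/s².

6.691 m/s²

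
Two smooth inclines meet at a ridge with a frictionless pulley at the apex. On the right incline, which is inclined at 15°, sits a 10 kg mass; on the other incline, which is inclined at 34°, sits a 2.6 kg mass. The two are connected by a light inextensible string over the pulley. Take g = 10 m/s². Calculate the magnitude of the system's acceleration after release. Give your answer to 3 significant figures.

0.900 m/s²

Resolve each weight along its own incline: the 10 kg mass has component 10 × 10 × sin 15° = 25.882 N down its slope, and the 2.6 kg mass has 2.6 × 10 × sin 34° = 14.539 N down its slope.
The 10 kg side's 25.882 N exceeds the other side's 14.539 N, so that mass slides down and the 2.6 kg mass slides up. Taking that direction as positive, Newton's second law for the whole system gives 25.882 − 14.539 = (10 + 2.6) a, so a = 11.343 / 12.6 = 0.9002 m/s².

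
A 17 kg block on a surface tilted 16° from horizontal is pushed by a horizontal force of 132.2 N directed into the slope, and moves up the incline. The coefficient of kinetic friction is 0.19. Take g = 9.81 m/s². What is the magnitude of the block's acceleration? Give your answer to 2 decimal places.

The horizontal push has components F cos 16° = 132.2 × 0.9613 = 127.084 N up the incline and F sin 16° = 132.2 × 0.2756 = 36.434 N pressing into the surface.
The normal force is therefore N = mg cos 16° + F sin 16° = 160.316 + 36.434 = 196.750 N, and kinetic friction down the slope is μN = 0.19 × 196.750 = 37.383 N.
Along the incline: F cos 16° − mg sin 16° − μN = ma, so 127.084 − 45.962 − 37.383 = 17 a, giving a = 2.5729 m/s².

2.57 m/s²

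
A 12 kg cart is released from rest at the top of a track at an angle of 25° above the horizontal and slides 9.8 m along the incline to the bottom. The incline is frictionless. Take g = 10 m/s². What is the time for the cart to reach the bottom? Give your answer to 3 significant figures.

2.15 s

The weight component along the incline is mg sin 25° = 50.714 N and the normal force is N = mg cos 25° = 108.757 N.
With no friction, a = g sin 25° = 4.2262 m/s².
Starting from rest, L = ½at², so t = √(2L/a) = √(2 × 9.8 / 4.2262) = 2.1535 s.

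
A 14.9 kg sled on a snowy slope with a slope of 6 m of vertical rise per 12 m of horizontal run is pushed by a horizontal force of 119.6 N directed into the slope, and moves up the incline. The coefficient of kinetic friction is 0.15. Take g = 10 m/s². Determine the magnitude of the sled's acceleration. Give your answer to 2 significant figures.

0.83 m/s²

The horizontal push has components F cos 26.57° = 119.6 × 0.8944 = 106.970 N up the incline and F sin 26.57° = 119.6 × 0.4472 = 53.485 N pressing into the surface.
The normal force is therefore N = mg cos 26.57° + F sin 26.57° = 133.266 + 53.485 = 186.751 N, and kinetic friction down the slope is μN = 0.15 × 186.751 = 28.013 N.
Along the incline: F cos 26.57° − mg sin 26.57° − μN = ma, so 106.970 − 66.633 − 28.013 = 14.9 a, giving a = 0.8271 m/s².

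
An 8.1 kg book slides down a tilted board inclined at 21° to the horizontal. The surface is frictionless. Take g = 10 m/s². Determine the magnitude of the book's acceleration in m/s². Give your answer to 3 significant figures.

Resolving the weight along the incline: the component pulling the book down the slope is mg sin 21° = 8.1 × 10 × 0.3584 = 29.030 N, and the normal force is N = mg cos 21° = 8.1 × 10 × 0.9336 = 75.622 N.
With no friction the net force along the incline is 29.030 N, so a = g sin 21° = 29.030 / 8.1 = 3.5840 m/s².

3.58 m/s²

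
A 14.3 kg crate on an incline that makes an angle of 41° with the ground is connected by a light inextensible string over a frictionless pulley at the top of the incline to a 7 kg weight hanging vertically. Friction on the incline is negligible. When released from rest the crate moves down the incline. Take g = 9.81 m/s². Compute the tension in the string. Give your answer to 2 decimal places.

76.35 N

For the crate on the incline: the weight component along the slope is m₁g sin 41° = 14.3 × 9.81 × 0.6561 = 92.040 N and the normal force is N = m₁g cos 41° = 105.873 N.
Newton's second law for the crate (down-slope positive): 92.040 − T = 14.3 a. For the hanging weight (upward positive): T − 7 × 9.81 = 7 a.
Adding the two equations eliminates T: 23.370 = 21.3 a, so a = 1.0972 m/s².
Then from the hanging weight's equation, T = 7 × (9.81 + 1.0972) = 76.350 N.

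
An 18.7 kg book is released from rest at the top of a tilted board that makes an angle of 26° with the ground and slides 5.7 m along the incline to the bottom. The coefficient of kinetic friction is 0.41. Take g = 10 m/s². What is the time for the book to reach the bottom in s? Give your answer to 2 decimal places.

4.04 s

The weight component along the incline is mg sin 26° = 81.975 N and the normal force is N = mg cos 26° = 168.074 N.
Friction up the slope is f = μN = 0.41 × 168.074 = 68.910 N, so the net downslope force is 81.975 − 68.910 = 13.065 N and a = 13.065 / 18.7 = 0.6987 m/s².
Starting from rest, L = ½at², so t = √(2L/a) = √(2 × 5.7 / 0.6987) = 4.0393 s.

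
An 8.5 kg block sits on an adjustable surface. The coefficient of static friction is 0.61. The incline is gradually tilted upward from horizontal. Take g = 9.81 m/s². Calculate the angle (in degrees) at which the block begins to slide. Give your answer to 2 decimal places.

At the threshold of sliding, static friction is at its maximum μ_s N and exactly balances the weight component along the incline: mg sin θ = μ_s mg cos θ.
Hence tan θ = μ_s = 0.61, so θ = arctan(0.61) = 31.3832°.

31.38°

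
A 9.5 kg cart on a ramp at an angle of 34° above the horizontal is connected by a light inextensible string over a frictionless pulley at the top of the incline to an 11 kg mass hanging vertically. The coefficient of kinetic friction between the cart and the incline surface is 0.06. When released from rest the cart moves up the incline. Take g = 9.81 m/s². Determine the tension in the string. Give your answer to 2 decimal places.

80.46 N

For the cart on the incline: the weight component along the slope is m₁g sin 34° = 9.5 × 9.81 × 0.5592 = 52.115 N and the normal force is N = m₁g cos 34° = 77.262 N.
Kinetic friction opposes the cart's motion up the incline: f = μN = 0.06 × 77.262 = 4.636 N acting down the slope.
Newton's second law for the cart (up-slope positive): T − 52.115 − 4.636 = 9.5 a. For the hanging mass (downward positive): 11 × 9.81 − T = 11 a.
Adding the two equations eliminates T: 51.159 = 20.5 a, so a = 2.4956 m/s².
Then from the hanging mass's equation, T = 11 × (9.81 − 2.4956) = 80.458 N.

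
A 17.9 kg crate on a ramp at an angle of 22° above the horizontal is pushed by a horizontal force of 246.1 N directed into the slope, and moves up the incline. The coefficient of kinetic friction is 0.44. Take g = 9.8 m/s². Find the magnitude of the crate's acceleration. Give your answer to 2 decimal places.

The horizontal push has components F cos 22° = 246.1 × 0.9272 = 228.184 N up the incline and F sin 22° = 246.1 × 0.3746 = 92.189 N pressing into the surface.
The normal force is therefore N = mg cos 22° + F sin 22° = 162.649 + 92.189 = 254.838 N, and kinetic friction down the slope is μN = 0.44 × 254.838 = 112.129 N.
Along the incline: F cos 22° − mg sin 22° − μN = ma, so 228.184 − 65.712 − 112.129 = 17.9 a, giving a = 2.8125 m/s².

2.81 m/s²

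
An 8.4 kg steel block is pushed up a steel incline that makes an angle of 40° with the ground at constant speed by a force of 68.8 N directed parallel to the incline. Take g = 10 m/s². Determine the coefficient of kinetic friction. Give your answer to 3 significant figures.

At constant speed ΣF = 0 along the incline. The applied 68.8 N acts up the slope; the weight component mg sin 40° = 53.994 N and kinetic friction μN both act down the slope.
So 68.8 = 53.994 + μ × 64.348, giving μ = (68.8 − 53.994) / 64.348 = 0.2301.

0.230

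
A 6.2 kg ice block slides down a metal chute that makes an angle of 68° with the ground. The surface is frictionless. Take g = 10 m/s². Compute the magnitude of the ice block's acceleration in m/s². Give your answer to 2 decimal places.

Resolving the weight along the incline: the component pulling the ice block down the slope is mg sin 68° = 6.2 × 10 × 0.9272 = 57.486 N, and the normal force is N = mg cos 68° = 6.2 × 10 × 0.3746 = 23.225 N.
With no friction the net force along the incline is 57.486 N, so a = g sin 68° = 57.486 / 6.2 = 9.2719 m/s².

9.27 m/s²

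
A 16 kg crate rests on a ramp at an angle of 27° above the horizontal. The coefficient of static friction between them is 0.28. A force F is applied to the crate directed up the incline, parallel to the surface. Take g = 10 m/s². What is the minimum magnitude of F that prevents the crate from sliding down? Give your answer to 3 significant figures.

The normal force is N = mg cos 27° = 142.561 N. With F at its minimum the crate is on the verge of sliding down, so static friction is at its maximum μ_s N = 0.28 × 142.561 = 39.917 N and acts up the slope.
Equilibrium along the incline: F + μ_s N = mg sin 27°, so F = 72.638 − 39.917 = 32.721 N.

32.7 N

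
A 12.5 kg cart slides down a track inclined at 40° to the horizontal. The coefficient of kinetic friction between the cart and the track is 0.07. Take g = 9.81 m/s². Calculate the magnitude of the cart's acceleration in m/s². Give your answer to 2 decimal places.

5.78 m/s²

Resolving the weight along the incline: the component pulling the cart down the slope is mg sin 40° = 12.5 × 9.81 × 0.6428 = 78.823 N, and the normal force is N = mg cos 40° = 12.5 × 9.81 × 0.7660 = 93.931 N.
Kinetic friction acts up the slope with magnitude f = μN = 0.07 × 93.931 = 6.575 N.
Net force along the incline is 78.823 − 6.575 = 72.248 N, so a = 72.248 / 12.5 = 5.7798 m/s².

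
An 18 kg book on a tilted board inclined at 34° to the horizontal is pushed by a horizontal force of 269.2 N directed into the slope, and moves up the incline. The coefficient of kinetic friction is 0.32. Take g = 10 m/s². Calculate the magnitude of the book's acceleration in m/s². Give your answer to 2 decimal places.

1.48 m/s²

The horizontal push has components F cos 34° = 269.2 × 0.8290 = 223.167 N up the incline and F sin 34° = 269.2 × 0.5592 = 150.537 N pressing into the surface.
The normal force is therefore N = mg cos 34° + F sin 34° = 149.220 + 150.537 = 299.757 N, and kinetic friction down the slope is μN = 0.32 × 299.757 = 95.922 N.
Along the incline: F cos 34° − mg sin 34° − μN = ma, so 223.167 − 100.656 − 95.922 = 18 a, giving a = 1.4772 m/s².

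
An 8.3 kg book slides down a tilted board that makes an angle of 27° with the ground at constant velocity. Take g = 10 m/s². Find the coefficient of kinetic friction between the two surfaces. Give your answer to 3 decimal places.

At constant velocity the net force along the incline is zero: mg sin 27° = μ mg cos 27°.
So μ = tan 27° = 0.4540 / 0.8910 = 0.5095.

0.510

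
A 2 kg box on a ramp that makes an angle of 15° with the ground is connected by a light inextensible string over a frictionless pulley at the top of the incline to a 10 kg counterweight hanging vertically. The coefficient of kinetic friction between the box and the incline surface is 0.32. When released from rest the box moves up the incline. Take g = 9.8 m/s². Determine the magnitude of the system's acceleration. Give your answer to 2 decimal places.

For the box on the incline: the weight component along the slope is m₁g sin 15° = 2 × 9.8 × 0.2588 = 5.072 N and the normal force is N = m₁g cos 15° = 18.932 N.
Kinetic friction opposes the box's motion up the incline: f = μN = 0.32 × 18.932 = 6.058 N acting down the slope.
Newton's second law for the box (up-slope positive): T − 5.072 − 6.058 = 2 a. For the hanging counterweight (downward positive): 10 × 9.8 − T = 10 a.
Adding the two equations eliminates T: 86.870 = 12 a, so a = 7.2392 m/s².

7.24 m/s²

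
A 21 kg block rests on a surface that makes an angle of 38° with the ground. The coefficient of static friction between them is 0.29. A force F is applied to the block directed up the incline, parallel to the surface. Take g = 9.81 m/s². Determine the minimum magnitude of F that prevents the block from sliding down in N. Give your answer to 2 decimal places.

79.75 N

The normal force is N = mg cos 38° = 162.338 N. With F at its minimum the block is on the verge of sliding down, so static friction is at its maximum μ_s N = 0.29 × 162.338 = 47.078 N and acts up the slope.
Equilibrium along the incline: F + μ_s N = mg sin 38°, so F = 126.832 − 47.078 = 79.754 N.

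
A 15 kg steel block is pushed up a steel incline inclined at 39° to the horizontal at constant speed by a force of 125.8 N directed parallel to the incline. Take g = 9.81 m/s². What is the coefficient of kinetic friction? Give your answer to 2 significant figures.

0.29

At constant speed ΣF = 0 along the incline. The applied 125.8 N acts up the slope; the weight component mg sin 39° = 92.604 N and kinetic friction μN both act down the slope.
So 125.8 = 92.604 + μ × 114.357, giving μ = (125.8 − 92.604) / 114.357 = 0.2903.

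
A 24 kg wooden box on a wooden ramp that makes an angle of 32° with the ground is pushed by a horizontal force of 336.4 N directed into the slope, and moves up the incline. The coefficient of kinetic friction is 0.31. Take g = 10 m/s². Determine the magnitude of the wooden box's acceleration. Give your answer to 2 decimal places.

The horizontal push has components F cos 32° = 336.4 × 0.8480 = 285.267 N up the incline and F sin 32° = 336.4 × 0.5299 = 178.258 N pressing into the surface.
The normal force is therefore N = mg cos 32° + F sin 32° = 203.520 + 178.258 = 381.778 N, and kinetic friction down the slope is μN = 0.31 × 381.778 = 118.351 N.
Along the incline: F cos 32° − mg sin 32° − μN = ma, so 285.267 − 127.176 − 118.351 = 24 a, giving a = 1.6558 m/s².

1.66 m/s²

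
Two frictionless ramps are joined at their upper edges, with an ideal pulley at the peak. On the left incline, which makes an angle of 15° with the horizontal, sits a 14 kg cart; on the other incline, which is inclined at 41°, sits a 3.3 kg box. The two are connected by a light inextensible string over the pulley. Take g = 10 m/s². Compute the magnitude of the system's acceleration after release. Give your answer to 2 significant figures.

0.84 m/s²

Resolve each weight along its own incline: the 14 kg mass has component 14 × 10 × sin 15° = 36.235 N down its slope, and the 3.3 kg mass has 3.3 × 10 × sin 41° = 21.650 N down its slope.
The 14 kg side's 36.235 N exceeds the other side's 21.650 N, so that mass slides down and the 3.3 kg mass slides up. Taking that direction as positive, Newton's second law for the whole system gives 36.235 − 21.650 = (14 + 3.3) a, so a = 14.585 / 17.3 = 0.8431 m/s².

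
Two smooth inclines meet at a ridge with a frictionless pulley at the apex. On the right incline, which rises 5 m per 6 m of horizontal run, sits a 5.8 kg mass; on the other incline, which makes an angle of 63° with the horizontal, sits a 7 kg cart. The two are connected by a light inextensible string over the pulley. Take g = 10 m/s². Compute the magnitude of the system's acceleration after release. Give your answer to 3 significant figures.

1.97 m/s²

Resolve each weight along its own incline: the 5.8 kg mass has component 5.8 × 10 × sin 39.81° = 37.131 N down its slope, and the 7 kg mass has 7 × 10 × sin 63° = 62.370 N down its slope.
The 7 kg side's 62.370 N exceeds the other side's 37.131 N, so that mass slides down and the 5.8 kg mass slides up. Taking that direction as positive, Newton's second law for the whole system gives 62.370 − 37.131 = (5.8 + 7) a, so a = 25.239 / 12.8 = 1.9718 m/s².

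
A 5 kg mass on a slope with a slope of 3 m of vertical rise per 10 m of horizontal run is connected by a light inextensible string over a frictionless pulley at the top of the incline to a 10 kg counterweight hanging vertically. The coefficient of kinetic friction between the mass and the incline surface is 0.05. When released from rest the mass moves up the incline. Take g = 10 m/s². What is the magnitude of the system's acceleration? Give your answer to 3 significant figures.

For the mass on the incline: the weight component along the slope is m₁g sin 16.70° = 5 × 10 × 0.2873 = 14.365 N and the normal force is N = m₁g cos 16.70° = 47.891 N.
Kinetic friction opposes the mass's motion up the incline: f = μN = 0.05 × 47.891 = 2.395 N acting down the slope.
Newton's second law for the mass (up-slope positive): T − 14.365 − 2.395 = 5 a. For the hanging counterweight (downward positive): 10 × 10 − T = 10 a.
Adding the two equations eliminates T: 83.240 = 15 a, so a = 5.5493 m/s².

5.55 m/s²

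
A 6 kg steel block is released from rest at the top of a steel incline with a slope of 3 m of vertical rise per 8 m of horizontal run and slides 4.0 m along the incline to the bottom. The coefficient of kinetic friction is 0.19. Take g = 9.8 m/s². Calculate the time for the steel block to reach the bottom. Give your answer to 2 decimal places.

2.17 s

The weight component along the incline is mg sin 20.56° = 20.646 N and the normal force is N = mg cos 20.56° = 55.056 N.
Friction up the slope is f = μN = 0.19 × 55.056 = 10.461 N, so the net downslope force is 20.646 − 10.461 = 10.185 N and a = 10.185 / 6 = 1.6975 m/s².
Starting from rest, L = ½at², so t = √(2L/a) = √(2 × 4.0 / 1.6975) = 2.1709 s.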